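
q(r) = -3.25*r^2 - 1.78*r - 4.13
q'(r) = -6.5*r - 1.78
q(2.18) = -23.46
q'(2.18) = -15.95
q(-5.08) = -78.96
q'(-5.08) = 31.24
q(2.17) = -23.30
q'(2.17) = -15.88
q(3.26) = -44.47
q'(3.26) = -22.97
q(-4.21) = -54.24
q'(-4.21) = 25.58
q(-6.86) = -144.86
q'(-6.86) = 42.81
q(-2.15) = -15.33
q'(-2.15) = 12.20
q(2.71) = -32.82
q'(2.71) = -19.40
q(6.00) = -131.81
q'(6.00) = -40.78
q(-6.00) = -110.45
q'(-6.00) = 37.22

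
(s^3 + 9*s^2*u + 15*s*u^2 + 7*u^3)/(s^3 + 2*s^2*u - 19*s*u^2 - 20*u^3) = (s^2 + 8*s*u + 7*u^2)/(s^2 + s*u - 20*u^2)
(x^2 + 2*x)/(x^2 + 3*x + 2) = x/(x + 1)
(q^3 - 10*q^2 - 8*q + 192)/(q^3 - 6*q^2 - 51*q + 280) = (q^2 - 2*q - 24)/(q^2 + 2*q - 35)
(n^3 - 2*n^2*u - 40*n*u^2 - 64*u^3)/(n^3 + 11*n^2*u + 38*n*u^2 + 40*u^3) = (n - 8*u)/(n + 5*u)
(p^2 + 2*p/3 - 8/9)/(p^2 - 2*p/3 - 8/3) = (p - 2/3)/(p - 2)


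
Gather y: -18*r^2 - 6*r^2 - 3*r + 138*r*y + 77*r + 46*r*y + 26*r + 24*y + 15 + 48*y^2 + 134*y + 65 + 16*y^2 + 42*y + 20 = -24*r^2 + 100*r + 64*y^2 + y*(184*r + 200) + 100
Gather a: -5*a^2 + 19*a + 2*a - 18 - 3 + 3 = -5*a^2 + 21*a - 18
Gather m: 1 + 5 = 6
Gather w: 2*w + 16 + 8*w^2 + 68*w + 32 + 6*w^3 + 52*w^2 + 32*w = 6*w^3 + 60*w^2 + 102*w + 48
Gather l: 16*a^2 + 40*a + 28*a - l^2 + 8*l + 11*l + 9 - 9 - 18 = 16*a^2 + 68*a - l^2 + 19*l - 18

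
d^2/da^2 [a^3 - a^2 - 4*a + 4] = 6*a - 2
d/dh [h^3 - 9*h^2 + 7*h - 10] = 3*h^2 - 18*h + 7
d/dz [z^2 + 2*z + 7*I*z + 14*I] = 2*z + 2 + 7*I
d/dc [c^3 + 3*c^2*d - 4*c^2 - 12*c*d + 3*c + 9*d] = 3*c^2 + 6*c*d - 8*c - 12*d + 3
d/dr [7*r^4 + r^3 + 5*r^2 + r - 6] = 28*r^3 + 3*r^2 + 10*r + 1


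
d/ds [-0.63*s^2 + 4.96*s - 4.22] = 4.96 - 1.26*s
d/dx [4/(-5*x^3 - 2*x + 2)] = 4*(15*x^2 + 2)/(5*x^3 + 2*x - 2)^2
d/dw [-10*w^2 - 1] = -20*w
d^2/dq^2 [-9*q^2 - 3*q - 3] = -18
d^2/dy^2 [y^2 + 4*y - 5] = 2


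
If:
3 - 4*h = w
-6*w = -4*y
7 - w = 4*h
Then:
No Solution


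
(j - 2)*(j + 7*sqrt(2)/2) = j^2 - 2*j + 7*sqrt(2)*j/2 - 7*sqrt(2)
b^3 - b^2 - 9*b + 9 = (b - 3)*(b - 1)*(b + 3)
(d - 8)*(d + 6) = d^2 - 2*d - 48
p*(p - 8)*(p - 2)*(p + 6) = p^4 - 4*p^3 - 44*p^2 + 96*p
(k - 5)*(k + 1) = k^2 - 4*k - 5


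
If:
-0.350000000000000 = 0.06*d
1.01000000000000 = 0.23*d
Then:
No Solution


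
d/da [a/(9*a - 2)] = -2/(9*a - 2)^2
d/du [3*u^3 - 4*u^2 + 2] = u*(9*u - 8)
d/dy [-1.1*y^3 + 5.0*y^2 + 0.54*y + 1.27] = -3.3*y^2 + 10.0*y + 0.54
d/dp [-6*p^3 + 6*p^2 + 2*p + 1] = -18*p^2 + 12*p + 2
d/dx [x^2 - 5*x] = 2*x - 5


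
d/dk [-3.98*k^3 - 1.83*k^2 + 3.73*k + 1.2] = -11.94*k^2 - 3.66*k + 3.73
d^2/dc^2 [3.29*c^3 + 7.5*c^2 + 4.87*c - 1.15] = 19.74*c + 15.0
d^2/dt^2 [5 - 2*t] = 0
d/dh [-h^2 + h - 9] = 1 - 2*h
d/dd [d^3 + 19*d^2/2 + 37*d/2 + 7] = 3*d^2 + 19*d + 37/2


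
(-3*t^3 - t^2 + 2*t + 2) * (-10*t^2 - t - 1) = 30*t^5 + 13*t^4 - 16*t^3 - 21*t^2 - 4*t - 2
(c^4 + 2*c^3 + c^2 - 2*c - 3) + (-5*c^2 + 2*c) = c^4 + 2*c^3 - 4*c^2 - 3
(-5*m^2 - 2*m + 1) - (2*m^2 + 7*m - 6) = -7*m^2 - 9*m + 7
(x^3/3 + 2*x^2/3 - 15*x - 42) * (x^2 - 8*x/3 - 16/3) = x^5/3 - 2*x^4/9 - 167*x^3/9 - 50*x^2/9 + 192*x + 224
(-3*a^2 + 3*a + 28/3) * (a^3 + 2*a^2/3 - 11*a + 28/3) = -3*a^5 + a^4 + 133*a^3/3 - 493*a^2/9 - 224*a/3 + 784/9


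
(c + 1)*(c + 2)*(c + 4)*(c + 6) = c^4 + 13*c^3 + 56*c^2 + 92*c + 48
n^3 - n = n*(n - 1)*(n + 1)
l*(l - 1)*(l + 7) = l^3 + 6*l^2 - 7*l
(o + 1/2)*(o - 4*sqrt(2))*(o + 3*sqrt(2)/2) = o^3 - 5*sqrt(2)*o^2/2 + o^2/2 - 12*o - 5*sqrt(2)*o/4 - 6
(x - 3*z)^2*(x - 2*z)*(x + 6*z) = x^4 - 2*x^3*z - 27*x^2*z^2 + 108*x*z^3 - 108*z^4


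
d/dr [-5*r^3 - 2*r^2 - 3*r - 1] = -15*r^2 - 4*r - 3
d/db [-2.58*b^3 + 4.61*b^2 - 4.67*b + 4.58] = -7.74*b^2 + 9.22*b - 4.67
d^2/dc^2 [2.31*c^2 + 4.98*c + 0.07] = 4.62000000000000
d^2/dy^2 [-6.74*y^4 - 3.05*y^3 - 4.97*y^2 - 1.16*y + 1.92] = -80.88*y^2 - 18.3*y - 9.94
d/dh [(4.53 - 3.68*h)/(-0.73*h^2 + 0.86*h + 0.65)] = (-2.6864*h^2 + 6.6138*h - 6.2878)/(0.5329*h^4 - 1.2556*h^3 - 0.2094*h^2 + 1.118*h + 0.4225)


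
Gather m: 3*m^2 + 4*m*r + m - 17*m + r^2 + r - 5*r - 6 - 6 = 3*m^2 + m*(4*r - 16) + r^2 - 4*r - 12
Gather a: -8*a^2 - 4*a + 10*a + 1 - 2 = -8*a^2 + 6*a - 1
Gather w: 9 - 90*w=9 - 90*w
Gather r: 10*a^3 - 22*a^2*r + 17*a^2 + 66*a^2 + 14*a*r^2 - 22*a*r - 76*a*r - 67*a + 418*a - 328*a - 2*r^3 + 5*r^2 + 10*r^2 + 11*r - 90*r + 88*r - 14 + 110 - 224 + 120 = 10*a^3 + 83*a^2 + 23*a - 2*r^3 + r^2*(14*a + 15) + r*(-22*a^2 - 98*a + 9) - 8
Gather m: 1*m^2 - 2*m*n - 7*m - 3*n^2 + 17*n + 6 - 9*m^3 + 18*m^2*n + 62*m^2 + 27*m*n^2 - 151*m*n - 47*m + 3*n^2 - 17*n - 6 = -9*m^3 + m^2*(18*n + 63) + m*(27*n^2 - 153*n - 54)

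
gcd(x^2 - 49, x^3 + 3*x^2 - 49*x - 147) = x^2 - 49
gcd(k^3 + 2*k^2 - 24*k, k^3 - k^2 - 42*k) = k^2 + 6*k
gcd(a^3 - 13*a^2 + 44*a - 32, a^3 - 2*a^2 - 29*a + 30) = a - 1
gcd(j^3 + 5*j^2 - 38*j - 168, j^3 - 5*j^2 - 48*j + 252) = j^2 + j - 42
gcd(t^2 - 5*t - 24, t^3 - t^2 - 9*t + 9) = t + 3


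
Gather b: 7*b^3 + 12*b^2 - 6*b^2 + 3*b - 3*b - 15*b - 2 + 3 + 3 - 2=7*b^3 + 6*b^2 - 15*b + 2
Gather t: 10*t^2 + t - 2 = 10*t^2 + t - 2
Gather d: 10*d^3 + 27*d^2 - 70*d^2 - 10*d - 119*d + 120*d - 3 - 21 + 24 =10*d^3 - 43*d^2 - 9*d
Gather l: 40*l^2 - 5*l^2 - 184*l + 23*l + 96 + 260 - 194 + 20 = 35*l^2 - 161*l + 182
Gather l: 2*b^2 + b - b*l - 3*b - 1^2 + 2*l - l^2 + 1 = 2*b^2 - 2*b - l^2 + l*(2 - b)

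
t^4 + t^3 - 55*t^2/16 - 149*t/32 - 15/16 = (t - 2)*(t + 1/4)*(t + 5/4)*(t + 3/2)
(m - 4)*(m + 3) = m^2 - m - 12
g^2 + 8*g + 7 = (g + 1)*(g + 7)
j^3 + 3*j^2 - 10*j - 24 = (j - 3)*(j + 2)*(j + 4)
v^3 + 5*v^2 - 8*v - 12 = (v - 2)*(v + 1)*(v + 6)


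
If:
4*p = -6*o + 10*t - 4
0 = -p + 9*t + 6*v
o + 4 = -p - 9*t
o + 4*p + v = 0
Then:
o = -896/671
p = 138/671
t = -214/671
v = 344/671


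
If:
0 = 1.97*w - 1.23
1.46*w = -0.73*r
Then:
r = -1.25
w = 0.62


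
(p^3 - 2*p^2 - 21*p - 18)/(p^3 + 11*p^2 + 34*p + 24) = (p^2 - 3*p - 18)/(p^2 + 10*p + 24)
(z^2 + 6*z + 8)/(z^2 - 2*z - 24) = (z + 2)/(z - 6)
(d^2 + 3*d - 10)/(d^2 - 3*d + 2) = (d + 5)/(d - 1)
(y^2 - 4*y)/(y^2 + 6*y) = (y - 4)/(y + 6)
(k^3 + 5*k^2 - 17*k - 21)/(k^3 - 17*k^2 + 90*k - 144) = (k^2 + 8*k + 7)/(k^2 - 14*k + 48)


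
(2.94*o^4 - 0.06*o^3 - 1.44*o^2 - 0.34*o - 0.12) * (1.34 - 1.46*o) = -4.2924*o^5 + 4.0272*o^4 + 2.022*o^3 - 1.4332*o^2 - 0.2804*o - 0.1608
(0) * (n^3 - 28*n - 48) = 0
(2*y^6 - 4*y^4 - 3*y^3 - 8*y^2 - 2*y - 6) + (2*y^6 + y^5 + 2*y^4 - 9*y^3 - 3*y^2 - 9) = 4*y^6 + y^5 - 2*y^4 - 12*y^3 - 11*y^2 - 2*y - 15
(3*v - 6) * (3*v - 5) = 9*v^2 - 33*v + 30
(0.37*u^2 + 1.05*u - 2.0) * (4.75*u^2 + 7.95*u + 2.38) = 1.7575*u^4 + 7.929*u^3 - 0.2719*u^2 - 13.401*u - 4.76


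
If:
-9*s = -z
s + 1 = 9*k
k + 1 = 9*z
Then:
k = 41/364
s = 5/364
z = 45/364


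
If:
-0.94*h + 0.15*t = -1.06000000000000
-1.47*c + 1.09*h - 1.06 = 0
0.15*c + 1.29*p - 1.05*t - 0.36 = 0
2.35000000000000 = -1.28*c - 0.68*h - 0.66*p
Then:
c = -0.40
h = 0.43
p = -3.23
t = -4.36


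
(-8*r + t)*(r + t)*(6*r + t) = -48*r^3 - 50*r^2*t - r*t^2 + t^3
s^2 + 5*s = s*(s + 5)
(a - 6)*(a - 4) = a^2 - 10*a + 24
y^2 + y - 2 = (y - 1)*(y + 2)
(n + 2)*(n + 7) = n^2 + 9*n + 14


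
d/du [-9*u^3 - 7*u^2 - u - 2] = -27*u^2 - 14*u - 1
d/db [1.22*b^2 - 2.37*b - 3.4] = 2.44*b - 2.37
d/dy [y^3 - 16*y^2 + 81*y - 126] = 3*y^2 - 32*y + 81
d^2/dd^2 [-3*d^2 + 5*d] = -6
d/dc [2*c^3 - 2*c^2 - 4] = 2*c*(3*c - 2)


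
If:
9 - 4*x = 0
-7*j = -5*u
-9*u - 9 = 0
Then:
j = -5/7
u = -1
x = 9/4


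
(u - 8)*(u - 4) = u^2 - 12*u + 32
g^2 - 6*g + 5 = (g - 5)*(g - 1)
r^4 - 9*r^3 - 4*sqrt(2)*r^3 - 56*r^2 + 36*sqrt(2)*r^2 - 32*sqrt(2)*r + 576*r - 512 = (r - 8)*(r - 1)*(r - 8*sqrt(2))*(r + 4*sqrt(2))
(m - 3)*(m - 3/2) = m^2 - 9*m/2 + 9/2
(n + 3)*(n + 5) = n^2 + 8*n + 15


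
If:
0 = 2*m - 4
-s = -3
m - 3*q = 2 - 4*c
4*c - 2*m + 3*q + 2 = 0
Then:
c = 1/4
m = 2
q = 1/3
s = 3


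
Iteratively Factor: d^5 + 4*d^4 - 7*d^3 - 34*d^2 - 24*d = (d - 3)*(d^4 + 7*d^3 + 14*d^2 + 8*d) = (d - 3)*(d + 4)*(d^3 + 3*d^2 + 2*d) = (d - 3)*(d + 1)*(d + 4)*(d^2 + 2*d) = d*(d - 3)*(d + 1)*(d + 4)*(d + 2)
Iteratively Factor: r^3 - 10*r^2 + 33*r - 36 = (r - 3)*(r^2 - 7*r + 12) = (r - 4)*(r - 3)*(r - 3)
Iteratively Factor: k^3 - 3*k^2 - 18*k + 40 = (k - 2)*(k^2 - k - 20) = (k - 2)*(k + 4)*(k - 5)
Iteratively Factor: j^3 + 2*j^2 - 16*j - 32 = (j - 4)*(j^2 + 6*j + 8) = (j - 4)*(j + 4)*(j + 2)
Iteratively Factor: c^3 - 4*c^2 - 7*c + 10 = (c + 2)*(c^2 - 6*c + 5) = (c - 1)*(c + 2)*(c - 5)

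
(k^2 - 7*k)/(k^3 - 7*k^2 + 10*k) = (k - 7)/(k^2 - 7*k + 10)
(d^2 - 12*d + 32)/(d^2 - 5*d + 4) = (d - 8)/(d - 1)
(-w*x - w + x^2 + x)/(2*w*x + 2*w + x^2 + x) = (-w + x)/(2*w + x)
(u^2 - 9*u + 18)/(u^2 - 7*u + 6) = (u - 3)/(u - 1)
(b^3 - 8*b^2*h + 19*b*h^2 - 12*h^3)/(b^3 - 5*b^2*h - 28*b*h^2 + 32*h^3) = (b^2 - 7*b*h + 12*h^2)/(b^2 - 4*b*h - 32*h^2)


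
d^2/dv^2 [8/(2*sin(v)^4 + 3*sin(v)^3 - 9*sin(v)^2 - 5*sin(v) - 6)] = 8*(64*sin(v)^8 + 138*sin(v)^7 - 215*sin(v)^6 - 467*sin(v)^5 + 702*sin(v)^4 + 769*sin(v)^3 - 731*sin(v)^2 - 408*sin(v) + 58)/(-2*sin(v)^4 - 3*sin(v)^3 + 9*sin(v)^2 + 5*sin(v) + 6)^3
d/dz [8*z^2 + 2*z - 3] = 16*z + 2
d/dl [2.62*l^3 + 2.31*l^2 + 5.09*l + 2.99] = 7.86*l^2 + 4.62*l + 5.09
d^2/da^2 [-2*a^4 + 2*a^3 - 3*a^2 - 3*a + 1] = -24*a^2 + 12*a - 6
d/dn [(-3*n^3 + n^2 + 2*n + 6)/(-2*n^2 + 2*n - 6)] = 3*(n^4 - 2*n^3 + 10*n^2 + 2*n - 4)/(2*(n^4 - 2*n^3 + 7*n^2 - 6*n + 9))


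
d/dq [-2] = 0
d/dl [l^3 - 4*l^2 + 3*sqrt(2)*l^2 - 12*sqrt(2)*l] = 3*l^2 - 8*l + 6*sqrt(2)*l - 12*sqrt(2)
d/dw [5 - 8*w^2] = -16*w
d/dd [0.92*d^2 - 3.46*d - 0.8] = 1.84*d - 3.46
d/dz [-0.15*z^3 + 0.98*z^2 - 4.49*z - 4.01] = -0.45*z^2 + 1.96*z - 4.49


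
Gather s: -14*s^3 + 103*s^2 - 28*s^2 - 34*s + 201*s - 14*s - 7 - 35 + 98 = -14*s^3 + 75*s^2 + 153*s + 56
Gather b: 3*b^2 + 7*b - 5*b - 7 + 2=3*b^2 + 2*b - 5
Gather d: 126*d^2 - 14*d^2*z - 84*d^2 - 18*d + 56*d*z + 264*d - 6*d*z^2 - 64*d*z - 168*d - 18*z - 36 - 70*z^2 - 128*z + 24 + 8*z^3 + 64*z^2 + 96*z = d^2*(42 - 14*z) + d*(-6*z^2 - 8*z + 78) + 8*z^3 - 6*z^2 - 50*z - 12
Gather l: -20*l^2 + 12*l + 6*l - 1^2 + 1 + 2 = -20*l^2 + 18*l + 2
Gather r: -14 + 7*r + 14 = 7*r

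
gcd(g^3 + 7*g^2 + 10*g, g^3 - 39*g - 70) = g^2 + 7*g + 10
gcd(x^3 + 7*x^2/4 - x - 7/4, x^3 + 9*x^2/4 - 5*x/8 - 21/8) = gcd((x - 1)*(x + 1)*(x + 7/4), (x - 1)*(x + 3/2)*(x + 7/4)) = x^2 + 3*x/4 - 7/4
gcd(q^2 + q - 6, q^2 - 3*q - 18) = q + 3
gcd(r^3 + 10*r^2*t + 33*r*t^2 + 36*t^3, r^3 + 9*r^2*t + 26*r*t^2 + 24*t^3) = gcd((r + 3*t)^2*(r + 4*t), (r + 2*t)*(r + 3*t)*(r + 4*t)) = r^2 + 7*r*t + 12*t^2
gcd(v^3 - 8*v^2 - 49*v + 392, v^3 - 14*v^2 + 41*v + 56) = v^2 - 15*v + 56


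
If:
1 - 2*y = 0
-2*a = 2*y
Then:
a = -1/2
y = 1/2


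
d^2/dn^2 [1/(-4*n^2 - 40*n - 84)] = (n^2 + 10*n - 4*(n + 5)^2 + 21)/(2*(n^2 + 10*n + 21)^3)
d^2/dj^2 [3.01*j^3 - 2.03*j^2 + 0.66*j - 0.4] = 18.06*j - 4.06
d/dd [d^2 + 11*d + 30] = 2*d + 11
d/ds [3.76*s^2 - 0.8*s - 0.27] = 7.52*s - 0.8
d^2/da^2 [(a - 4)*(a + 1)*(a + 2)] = 6*a - 2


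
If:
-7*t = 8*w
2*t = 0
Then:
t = 0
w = 0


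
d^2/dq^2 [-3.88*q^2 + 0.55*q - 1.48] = -7.76000000000000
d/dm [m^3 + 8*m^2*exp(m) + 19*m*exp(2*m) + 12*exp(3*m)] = 8*m^2*exp(m) + 3*m^2 + 38*m*exp(2*m) + 16*m*exp(m) + 36*exp(3*m) + 19*exp(2*m)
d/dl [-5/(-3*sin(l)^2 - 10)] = -60*sin(2*l)/(3*cos(2*l) - 23)^2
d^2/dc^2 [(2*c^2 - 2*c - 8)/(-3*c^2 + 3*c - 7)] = 76*(9*c^2 - 9*c - 4)/(27*c^6 - 81*c^5 + 270*c^4 - 405*c^3 + 630*c^2 - 441*c + 343)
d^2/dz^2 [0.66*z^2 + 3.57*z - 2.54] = 1.32000000000000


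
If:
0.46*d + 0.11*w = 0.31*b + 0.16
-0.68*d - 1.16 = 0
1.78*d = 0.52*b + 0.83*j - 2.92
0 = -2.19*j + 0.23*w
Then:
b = -1.13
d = -1.71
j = 0.57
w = 5.40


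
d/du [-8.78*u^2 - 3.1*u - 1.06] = -17.56*u - 3.1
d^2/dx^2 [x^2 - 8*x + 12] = 2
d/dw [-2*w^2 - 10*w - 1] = -4*w - 10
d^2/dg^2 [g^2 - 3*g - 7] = 2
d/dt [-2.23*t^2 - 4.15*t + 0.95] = -4.46*t - 4.15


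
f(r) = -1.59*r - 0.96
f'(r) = -1.59000000000000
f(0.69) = -2.06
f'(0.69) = -1.59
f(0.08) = -1.09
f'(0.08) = -1.59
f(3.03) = -5.78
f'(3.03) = -1.59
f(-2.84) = 3.56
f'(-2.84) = -1.59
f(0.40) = -1.60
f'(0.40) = -1.59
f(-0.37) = -0.37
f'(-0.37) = -1.59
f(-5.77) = 8.21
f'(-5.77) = -1.59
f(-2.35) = 2.78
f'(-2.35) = -1.59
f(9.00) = -15.27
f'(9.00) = -1.59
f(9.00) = -15.27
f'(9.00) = -1.59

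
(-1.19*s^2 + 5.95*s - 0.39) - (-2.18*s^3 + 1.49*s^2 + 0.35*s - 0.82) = 2.18*s^3 - 2.68*s^2 + 5.6*s + 0.43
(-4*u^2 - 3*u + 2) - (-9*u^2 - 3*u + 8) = 5*u^2 - 6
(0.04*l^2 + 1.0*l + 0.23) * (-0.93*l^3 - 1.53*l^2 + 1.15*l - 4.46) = -0.0372*l^5 - 0.9912*l^4 - 1.6979*l^3 + 0.6197*l^2 - 4.1955*l - 1.0258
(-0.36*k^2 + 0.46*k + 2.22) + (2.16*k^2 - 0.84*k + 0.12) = 1.8*k^2 - 0.38*k + 2.34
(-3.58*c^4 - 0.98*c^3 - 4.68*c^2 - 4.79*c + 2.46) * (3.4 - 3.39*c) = 12.1362*c^5 - 8.8498*c^4 + 12.5332*c^3 + 0.3261*c^2 - 24.6254*c + 8.364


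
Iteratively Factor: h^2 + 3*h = (h)*(h + 3)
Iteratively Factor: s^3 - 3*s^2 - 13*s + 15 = (s - 1)*(s^2 - 2*s - 15) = (s - 1)*(s + 3)*(s - 5)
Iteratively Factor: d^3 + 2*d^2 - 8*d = (d)*(d^2 + 2*d - 8) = d*(d + 4)*(d - 2)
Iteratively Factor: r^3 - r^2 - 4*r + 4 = (r + 2)*(r^2 - 3*r + 2) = (r - 2)*(r + 2)*(r - 1)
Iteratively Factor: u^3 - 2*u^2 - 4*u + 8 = (u + 2)*(u^2 - 4*u + 4) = (u - 2)*(u + 2)*(u - 2)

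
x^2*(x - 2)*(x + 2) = x^4 - 4*x^2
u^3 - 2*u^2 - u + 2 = (u - 2)*(u - 1)*(u + 1)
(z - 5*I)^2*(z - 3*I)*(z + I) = z^4 - 12*I*z^3 - 42*z^2 + 20*I*z - 75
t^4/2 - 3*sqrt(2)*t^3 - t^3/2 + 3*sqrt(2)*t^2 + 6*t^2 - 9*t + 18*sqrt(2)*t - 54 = (t/2 + 1)*(t - 3)*(t - 3*sqrt(2))^2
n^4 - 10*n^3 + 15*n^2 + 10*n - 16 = (n - 8)*(n - 2)*(n - 1)*(n + 1)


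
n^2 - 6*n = n*(n - 6)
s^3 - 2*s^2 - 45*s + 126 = (s - 6)*(s - 3)*(s + 7)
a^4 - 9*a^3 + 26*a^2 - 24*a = a*(a - 4)*(a - 3)*(a - 2)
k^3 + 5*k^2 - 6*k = k*(k - 1)*(k + 6)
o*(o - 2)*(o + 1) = o^3 - o^2 - 2*o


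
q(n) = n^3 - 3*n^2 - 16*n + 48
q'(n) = 3*n^2 - 6*n - 16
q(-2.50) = 53.62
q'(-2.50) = 17.75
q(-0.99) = 59.93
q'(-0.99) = -7.12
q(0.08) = 46.70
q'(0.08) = -16.46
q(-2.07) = 59.40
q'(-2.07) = 9.27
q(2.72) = 2.41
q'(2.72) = -10.12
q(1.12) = 27.72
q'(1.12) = -18.96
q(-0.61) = 56.42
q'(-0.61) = -11.22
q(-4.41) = -25.55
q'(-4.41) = 68.80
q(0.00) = 48.00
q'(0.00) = -16.00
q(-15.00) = -3762.00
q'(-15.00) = 749.00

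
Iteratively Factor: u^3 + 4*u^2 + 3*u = (u + 3)*(u^2 + u) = (u + 1)*(u + 3)*(u)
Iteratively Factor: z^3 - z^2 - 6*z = (z - 3)*(z^2 + 2*z) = z*(z - 3)*(z + 2)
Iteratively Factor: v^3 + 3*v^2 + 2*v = (v + 1)*(v^2 + 2*v) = (v + 1)*(v + 2)*(v)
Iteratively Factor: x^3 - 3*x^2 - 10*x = (x)*(x^2 - 3*x - 10) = x*(x - 5)*(x + 2)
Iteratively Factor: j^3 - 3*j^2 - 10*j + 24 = (j + 3)*(j^2 - 6*j + 8) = (j - 2)*(j + 3)*(j - 4)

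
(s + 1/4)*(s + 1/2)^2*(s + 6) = s^4 + 29*s^3/4 + 8*s^2 + 49*s/16 + 3/8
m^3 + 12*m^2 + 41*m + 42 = (m + 2)*(m + 3)*(m + 7)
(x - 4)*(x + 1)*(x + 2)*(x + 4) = x^4 + 3*x^3 - 14*x^2 - 48*x - 32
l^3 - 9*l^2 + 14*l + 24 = (l - 6)*(l - 4)*(l + 1)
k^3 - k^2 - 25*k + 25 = (k - 5)*(k - 1)*(k + 5)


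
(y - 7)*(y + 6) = y^2 - y - 42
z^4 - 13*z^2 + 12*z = z*(z - 3)*(z - 1)*(z + 4)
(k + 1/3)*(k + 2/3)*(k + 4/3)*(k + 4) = k^4 + 19*k^3/3 + 98*k^2/9 + 176*k/27 + 32/27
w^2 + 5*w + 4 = (w + 1)*(w + 4)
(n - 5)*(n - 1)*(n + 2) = n^3 - 4*n^2 - 7*n + 10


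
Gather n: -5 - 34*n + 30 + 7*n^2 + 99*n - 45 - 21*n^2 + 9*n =-14*n^2 + 74*n - 20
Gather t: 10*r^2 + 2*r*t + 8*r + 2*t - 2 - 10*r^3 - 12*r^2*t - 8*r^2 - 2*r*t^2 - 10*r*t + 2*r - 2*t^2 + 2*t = -10*r^3 + 2*r^2 + 10*r + t^2*(-2*r - 2) + t*(-12*r^2 - 8*r + 4) - 2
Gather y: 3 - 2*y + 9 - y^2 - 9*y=-y^2 - 11*y + 12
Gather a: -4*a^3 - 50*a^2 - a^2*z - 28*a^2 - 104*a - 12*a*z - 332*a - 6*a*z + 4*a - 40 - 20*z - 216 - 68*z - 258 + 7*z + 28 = -4*a^3 + a^2*(-z - 78) + a*(-18*z - 432) - 81*z - 486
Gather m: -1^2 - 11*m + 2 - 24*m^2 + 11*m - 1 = -24*m^2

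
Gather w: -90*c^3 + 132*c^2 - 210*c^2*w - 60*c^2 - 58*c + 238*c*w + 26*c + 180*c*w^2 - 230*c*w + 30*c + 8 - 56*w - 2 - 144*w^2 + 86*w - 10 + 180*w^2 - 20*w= -90*c^3 + 72*c^2 - 2*c + w^2*(180*c + 36) + w*(-210*c^2 + 8*c + 10) - 4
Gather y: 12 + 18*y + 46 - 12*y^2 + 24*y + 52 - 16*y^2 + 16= -28*y^2 + 42*y + 126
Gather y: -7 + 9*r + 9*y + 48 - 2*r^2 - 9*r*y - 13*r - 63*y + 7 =-2*r^2 - 4*r + y*(-9*r - 54) + 48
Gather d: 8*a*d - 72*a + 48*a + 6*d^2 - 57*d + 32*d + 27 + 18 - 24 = -24*a + 6*d^2 + d*(8*a - 25) + 21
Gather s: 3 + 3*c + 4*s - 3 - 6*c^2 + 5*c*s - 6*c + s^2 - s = -6*c^2 - 3*c + s^2 + s*(5*c + 3)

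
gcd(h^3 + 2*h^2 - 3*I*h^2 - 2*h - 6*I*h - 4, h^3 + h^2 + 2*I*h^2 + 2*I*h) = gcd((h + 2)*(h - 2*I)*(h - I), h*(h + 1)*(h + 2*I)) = 1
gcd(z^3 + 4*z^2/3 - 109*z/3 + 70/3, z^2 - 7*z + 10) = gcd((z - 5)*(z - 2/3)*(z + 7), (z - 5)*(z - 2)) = z - 5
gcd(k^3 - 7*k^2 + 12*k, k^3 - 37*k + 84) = k^2 - 7*k + 12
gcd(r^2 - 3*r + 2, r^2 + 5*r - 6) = r - 1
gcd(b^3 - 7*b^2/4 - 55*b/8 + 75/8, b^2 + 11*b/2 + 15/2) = b + 5/2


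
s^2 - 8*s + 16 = (s - 4)^2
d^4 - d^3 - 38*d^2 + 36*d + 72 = (d - 6)*(d - 2)*(d + 1)*(d + 6)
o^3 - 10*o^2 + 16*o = o*(o - 8)*(o - 2)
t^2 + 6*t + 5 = (t + 1)*(t + 5)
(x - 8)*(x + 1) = x^2 - 7*x - 8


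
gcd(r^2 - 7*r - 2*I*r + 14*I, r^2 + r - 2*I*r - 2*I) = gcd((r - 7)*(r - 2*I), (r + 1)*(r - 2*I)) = r - 2*I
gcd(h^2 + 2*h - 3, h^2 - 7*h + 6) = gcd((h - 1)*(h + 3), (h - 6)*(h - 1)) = h - 1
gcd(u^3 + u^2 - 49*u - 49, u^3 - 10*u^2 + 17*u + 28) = u^2 - 6*u - 7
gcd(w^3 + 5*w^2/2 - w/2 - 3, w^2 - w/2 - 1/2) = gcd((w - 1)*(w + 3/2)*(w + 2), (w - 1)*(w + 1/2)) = w - 1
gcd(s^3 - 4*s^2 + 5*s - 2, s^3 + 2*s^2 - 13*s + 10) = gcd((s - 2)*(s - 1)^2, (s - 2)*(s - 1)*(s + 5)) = s^2 - 3*s + 2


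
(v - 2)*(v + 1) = v^2 - v - 2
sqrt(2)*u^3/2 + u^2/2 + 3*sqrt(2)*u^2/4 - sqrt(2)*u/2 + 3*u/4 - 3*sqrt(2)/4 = (u + 3/2)*(u - sqrt(2)/2)*(sqrt(2)*u/2 + 1)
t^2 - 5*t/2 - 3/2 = (t - 3)*(t + 1/2)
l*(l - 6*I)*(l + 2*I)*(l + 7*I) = l^4 + 3*I*l^3 + 40*l^2 + 84*I*l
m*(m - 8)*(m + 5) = m^3 - 3*m^2 - 40*m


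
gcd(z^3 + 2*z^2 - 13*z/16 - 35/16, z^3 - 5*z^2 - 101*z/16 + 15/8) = z + 5/4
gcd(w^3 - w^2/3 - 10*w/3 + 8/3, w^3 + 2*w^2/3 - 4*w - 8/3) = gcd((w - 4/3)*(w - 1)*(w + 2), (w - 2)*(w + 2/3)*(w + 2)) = w + 2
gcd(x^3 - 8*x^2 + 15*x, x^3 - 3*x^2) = x^2 - 3*x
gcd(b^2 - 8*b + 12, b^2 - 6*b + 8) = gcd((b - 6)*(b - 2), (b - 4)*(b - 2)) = b - 2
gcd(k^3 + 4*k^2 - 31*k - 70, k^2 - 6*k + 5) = k - 5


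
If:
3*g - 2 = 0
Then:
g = 2/3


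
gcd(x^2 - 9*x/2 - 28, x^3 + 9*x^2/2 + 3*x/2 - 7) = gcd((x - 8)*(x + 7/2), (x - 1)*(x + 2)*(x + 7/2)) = x + 7/2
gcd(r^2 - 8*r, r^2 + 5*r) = r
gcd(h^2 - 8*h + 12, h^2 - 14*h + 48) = h - 6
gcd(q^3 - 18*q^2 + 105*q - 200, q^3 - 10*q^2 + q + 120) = q^2 - 13*q + 40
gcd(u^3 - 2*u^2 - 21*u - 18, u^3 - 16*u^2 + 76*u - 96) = u - 6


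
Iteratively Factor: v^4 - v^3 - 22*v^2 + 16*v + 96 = (v - 4)*(v^3 + 3*v^2 - 10*v - 24) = (v - 4)*(v + 4)*(v^2 - v - 6) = (v - 4)*(v + 2)*(v + 4)*(v - 3)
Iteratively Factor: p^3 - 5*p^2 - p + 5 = (p - 1)*(p^2 - 4*p - 5) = (p - 1)*(p + 1)*(p - 5)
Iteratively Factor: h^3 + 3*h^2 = (h + 3)*(h^2) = h*(h + 3)*(h)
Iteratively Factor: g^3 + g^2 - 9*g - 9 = (g + 1)*(g^2 - 9) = (g + 1)*(g + 3)*(g - 3)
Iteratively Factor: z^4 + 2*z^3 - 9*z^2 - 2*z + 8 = (z + 4)*(z^3 - 2*z^2 - z + 2) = (z + 1)*(z + 4)*(z^2 - 3*z + 2) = (z - 1)*(z + 1)*(z + 4)*(z - 2)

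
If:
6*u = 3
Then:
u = 1/2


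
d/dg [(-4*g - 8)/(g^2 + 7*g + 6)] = 4*(g^2 + 4*g + 8)/(g^4 + 14*g^3 + 61*g^2 + 84*g + 36)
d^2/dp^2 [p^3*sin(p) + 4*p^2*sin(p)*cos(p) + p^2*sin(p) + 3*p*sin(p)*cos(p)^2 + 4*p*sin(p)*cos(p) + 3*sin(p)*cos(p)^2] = -p^3*sin(p) - p^2*sin(p) - 8*p^2*sin(2*p) + 6*p^2*cos(p) + 21*p*sin(p)/4 - 8*p*sin(2*p) - 27*p*sin(3*p)/4 + 4*p*cos(p) + 16*p*cos(2*p) + 5*sin(p)/4 + 4*sin(2*p) - 27*sin(3*p)/4 + 3*cos(p)/2 + 8*cos(2*p) + 9*cos(3*p)/2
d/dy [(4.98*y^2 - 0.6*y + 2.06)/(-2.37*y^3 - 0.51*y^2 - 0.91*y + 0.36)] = (11.8026*y^4 - 2.844*y^3 + 9.8088*y^2 + 5.6868*y + 1.6586)/(5.6169*y^6 + 2.4174*y^5 + 4.5735*y^4 - 0.7782*y^3 + 0.4609*y^2 - 0.6552*y + 0.1296)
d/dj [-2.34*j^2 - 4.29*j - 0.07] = -4.68*j - 4.29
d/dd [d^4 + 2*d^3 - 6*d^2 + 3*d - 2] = 4*d^3 + 6*d^2 - 12*d + 3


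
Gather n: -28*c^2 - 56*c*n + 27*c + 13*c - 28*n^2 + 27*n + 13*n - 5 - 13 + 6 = -28*c^2 + 40*c - 28*n^2 + n*(40 - 56*c) - 12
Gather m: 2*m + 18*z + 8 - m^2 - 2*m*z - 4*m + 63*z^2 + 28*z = -m^2 + m*(-2*z - 2) + 63*z^2 + 46*z + 8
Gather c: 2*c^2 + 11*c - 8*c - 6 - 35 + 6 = 2*c^2 + 3*c - 35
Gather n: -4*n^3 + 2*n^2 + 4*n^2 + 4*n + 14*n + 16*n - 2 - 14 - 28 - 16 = -4*n^3 + 6*n^2 + 34*n - 60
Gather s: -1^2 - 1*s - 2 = -s - 3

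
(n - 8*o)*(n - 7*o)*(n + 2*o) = n^3 - 13*n^2*o + 26*n*o^2 + 112*o^3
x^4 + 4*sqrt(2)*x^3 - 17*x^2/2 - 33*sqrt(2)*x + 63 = (x - 3*sqrt(2)/2)*(x - sqrt(2))*(x + 3*sqrt(2))*(x + 7*sqrt(2)/2)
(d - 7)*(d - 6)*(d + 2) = d^3 - 11*d^2 + 16*d + 84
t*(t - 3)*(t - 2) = t^3 - 5*t^2 + 6*t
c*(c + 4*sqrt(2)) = c^2 + 4*sqrt(2)*c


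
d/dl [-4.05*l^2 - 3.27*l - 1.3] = -8.1*l - 3.27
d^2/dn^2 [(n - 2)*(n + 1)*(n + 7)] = 6*n + 12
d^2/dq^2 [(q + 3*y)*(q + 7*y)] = 2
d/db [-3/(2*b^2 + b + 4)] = 3*(4*b + 1)/(2*b^2 + b + 4)^2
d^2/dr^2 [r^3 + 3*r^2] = 6*r + 6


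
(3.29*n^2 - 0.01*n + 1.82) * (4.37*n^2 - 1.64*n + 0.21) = 14.3773*n^4 - 5.4393*n^3 + 8.6607*n^2 - 2.9869*n + 0.3822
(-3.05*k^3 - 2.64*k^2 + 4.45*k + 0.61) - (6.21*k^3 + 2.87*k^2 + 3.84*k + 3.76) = -9.26*k^3 - 5.51*k^2 + 0.61*k - 3.15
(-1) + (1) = 0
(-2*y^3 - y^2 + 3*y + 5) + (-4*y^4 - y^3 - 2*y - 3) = -4*y^4 - 3*y^3 - y^2 + y + 2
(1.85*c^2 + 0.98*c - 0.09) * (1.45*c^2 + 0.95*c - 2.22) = 2.6825*c^4 + 3.1785*c^3 - 3.3065*c^2 - 2.2611*c + 0.1998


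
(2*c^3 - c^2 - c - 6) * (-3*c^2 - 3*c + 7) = -6*c^5 - 3*c^4 + 20*c^3 + 14*c^2 + 11*c - 42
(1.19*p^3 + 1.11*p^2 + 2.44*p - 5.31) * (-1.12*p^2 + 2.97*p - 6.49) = -1.3328*p^5 + 2.2911*p^4 - 7.1592*p^3 + 5.9901*p^2 - 31.6063*p + 34.4619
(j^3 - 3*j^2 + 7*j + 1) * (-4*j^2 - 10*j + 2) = -4*j^5 + 2*j^4 + 4*j^3 - 80*j^2 + 4*j + 2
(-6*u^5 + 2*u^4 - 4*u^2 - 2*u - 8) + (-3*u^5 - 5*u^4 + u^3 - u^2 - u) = -9*u^5 - 3*u^4 + u^3 - 5*u^2 - 3*u - 8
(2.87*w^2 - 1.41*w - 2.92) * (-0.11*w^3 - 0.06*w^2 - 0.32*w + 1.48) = -0.3157*w^5 - 0.0171*w^4 - 0.5126*w^3 + 4.874*w^2 - 1.1524*w - 4.3216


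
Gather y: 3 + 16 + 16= 35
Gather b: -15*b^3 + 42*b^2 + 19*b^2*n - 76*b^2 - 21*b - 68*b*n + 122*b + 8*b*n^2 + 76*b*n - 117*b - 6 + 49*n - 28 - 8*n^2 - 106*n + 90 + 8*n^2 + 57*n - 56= -15*b^3 + b^2*(19*n - 34) + b*(8*n^2 + 8*n - 16)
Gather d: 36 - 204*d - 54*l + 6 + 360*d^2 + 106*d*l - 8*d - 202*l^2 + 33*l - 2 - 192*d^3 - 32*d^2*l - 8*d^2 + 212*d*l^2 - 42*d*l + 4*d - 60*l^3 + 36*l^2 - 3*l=-192*d^3 + d^2*(352 - 32*l) + d*(212*l^2 + 64*l - 208) - 60*l^3 - 166*l^2 - 24*l + 40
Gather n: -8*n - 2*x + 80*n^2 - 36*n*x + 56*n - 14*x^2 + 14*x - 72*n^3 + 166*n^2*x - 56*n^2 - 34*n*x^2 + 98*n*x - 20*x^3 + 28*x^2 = -72*n^3 + n^2*(166*x + 24) + n*(-34*x^2 + 62*x + 48) - 20*x^3 + 14*x^2 + 12*x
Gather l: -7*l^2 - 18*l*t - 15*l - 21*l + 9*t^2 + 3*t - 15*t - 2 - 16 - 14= -7*l^2 + l*(-18*t - 36) + 9*t^2 - 12*t - 32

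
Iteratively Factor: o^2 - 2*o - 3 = (o - 3)*(o + 1)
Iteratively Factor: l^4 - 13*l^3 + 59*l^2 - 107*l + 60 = (l - 3)*(l^3 - 10*l^2 + 29*l - 20) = (l - 5)*(l - 3)*(l^2 - 5*l + 4) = (l - 5)*(l - 3)*(l - 1)*(l - 4)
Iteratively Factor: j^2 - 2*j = (j - 2)*(j)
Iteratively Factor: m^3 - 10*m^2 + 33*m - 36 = (m - 3)*(m^2 - 7*m + 12) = (m - 3)^2*(m - 4)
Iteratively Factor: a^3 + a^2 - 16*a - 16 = (a + 1)*(a^2 - 16) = (a + 1)*(a + 4)*(a - 4)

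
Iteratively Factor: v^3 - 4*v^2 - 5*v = (v + 1)*(v^2 - 5*v) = (v - 5)*(v + 1)*(v)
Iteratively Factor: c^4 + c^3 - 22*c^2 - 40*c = (c)*(c^3 + c^2 - 22*c - 40) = c*(c + 4)*(c^2 - 3*c - 10) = c*(c + 2)*(c + 4)*(c - 5)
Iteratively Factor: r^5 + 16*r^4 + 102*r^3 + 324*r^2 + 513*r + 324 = (r + 4)*(r^4 + 12*r^3 + 54*r^2 + 108*r + 81) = (r + 3)*(r + 4)*(r^3 + 9*r^2 + 27*r + 27) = (r + 3)^2*(r + 4)*(r^2 + 6*r + 9) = (r + 3)^3*(r + 4)*(r + 3)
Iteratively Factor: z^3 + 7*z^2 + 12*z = (z + 4)*(z^2 + 3*z) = (z + 3)*(z + 4)*(z)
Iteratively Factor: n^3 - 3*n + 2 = (n + 2)*(n^2 - 2*n + 1) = (n - 1)*(n + 2)*(n - 1)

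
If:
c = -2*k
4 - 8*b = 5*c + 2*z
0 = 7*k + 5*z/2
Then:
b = 1/2 - 39*z/56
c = 5*z/7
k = -5*z/14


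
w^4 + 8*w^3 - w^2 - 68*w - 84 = (w - 3)*(w + 2)^2*(w + 7)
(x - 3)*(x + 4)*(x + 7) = x^3 + 8*x^2 - 5*x - 84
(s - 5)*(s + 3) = s^2 - 2*s - 15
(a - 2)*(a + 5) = a^2 + 3*a - 10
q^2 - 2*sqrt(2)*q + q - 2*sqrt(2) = (q + 1)*(q - 2*sqrt(2))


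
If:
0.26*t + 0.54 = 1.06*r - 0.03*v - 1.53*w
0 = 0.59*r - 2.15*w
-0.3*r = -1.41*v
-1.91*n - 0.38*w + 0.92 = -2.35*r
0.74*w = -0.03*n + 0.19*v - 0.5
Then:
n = -2.57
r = -2.60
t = -8.41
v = -0.55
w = -0.71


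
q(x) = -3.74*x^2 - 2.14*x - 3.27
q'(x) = -7.48*x - 2.14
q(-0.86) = -4.20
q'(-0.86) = 4.29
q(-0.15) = -3.03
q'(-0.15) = -1.02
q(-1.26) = -6.51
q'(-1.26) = 7.28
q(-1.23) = -6.30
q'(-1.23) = 7.06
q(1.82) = -19.55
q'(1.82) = -15.75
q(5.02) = -108.26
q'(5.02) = -39.69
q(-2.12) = -15.54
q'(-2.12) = 13.72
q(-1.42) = -7.77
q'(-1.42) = 8.48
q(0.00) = -3.27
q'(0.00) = -2.14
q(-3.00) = -30.51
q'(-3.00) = 20.30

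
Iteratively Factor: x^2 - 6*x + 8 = (x - 2)*(x - 4)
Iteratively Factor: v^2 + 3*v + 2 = (v + 2)*(v + 1)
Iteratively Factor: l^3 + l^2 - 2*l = (l - 1)*(l^2 + 2*l) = l*(l - 1)*(l + 2)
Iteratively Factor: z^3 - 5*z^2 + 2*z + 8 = (z - 2)*(z^2 - 3*z - 4) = (z - 2)*(z + 1)*(z - 4)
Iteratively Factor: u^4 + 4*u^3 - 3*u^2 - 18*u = (u + 3)*(u^3 + u^2 - 6*u) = (u + 3)^2*(u^2 - 2*u) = (u - 2)*(u + 3)^2*(u)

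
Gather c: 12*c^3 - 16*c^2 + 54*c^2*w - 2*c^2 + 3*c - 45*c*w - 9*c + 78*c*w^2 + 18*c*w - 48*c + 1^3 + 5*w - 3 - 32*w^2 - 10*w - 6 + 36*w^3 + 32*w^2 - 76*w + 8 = 12*c^3 + c^2*(54*w - 18) + c*(78*w^2 - 27*w - 54) + 36*w^3 - 81*w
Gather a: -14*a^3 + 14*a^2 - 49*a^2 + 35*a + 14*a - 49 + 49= -14*a^3 - 35*a^2 + 49*a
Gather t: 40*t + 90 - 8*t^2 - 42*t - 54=-8*t^2 - 2*t + 36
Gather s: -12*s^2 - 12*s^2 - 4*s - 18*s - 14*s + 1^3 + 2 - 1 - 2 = -24*s^2 - 36*s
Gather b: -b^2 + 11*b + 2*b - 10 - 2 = -b^2 + 13*b - 12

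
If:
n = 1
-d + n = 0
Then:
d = 1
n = 1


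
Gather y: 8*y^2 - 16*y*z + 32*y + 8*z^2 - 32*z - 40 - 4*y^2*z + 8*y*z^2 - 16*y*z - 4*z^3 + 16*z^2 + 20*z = y^2*(8 - 4*z) + y*(8*z^2 - 32*z + 32) - 4*z^3 + 24*z^2 - 12*z - 40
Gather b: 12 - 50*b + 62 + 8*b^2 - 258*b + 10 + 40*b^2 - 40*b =48*b^2 - 348*b + 84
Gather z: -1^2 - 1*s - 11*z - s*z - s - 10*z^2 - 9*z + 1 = -2*s - 10*z^2 + z*(-s - 20)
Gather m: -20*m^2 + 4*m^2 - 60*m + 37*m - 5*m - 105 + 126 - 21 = -16*m^2 - 28*m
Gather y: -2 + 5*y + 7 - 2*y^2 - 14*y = -2*y^2 - 9*y + 5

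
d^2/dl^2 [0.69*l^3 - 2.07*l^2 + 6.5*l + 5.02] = 4.14*l - 4.14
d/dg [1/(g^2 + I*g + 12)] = (-2*g - I)/(g^2 + I*g + 12)^2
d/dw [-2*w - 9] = -2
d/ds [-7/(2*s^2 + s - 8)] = 7*(4*s + 1)/(2*s^2 + s - 8)^2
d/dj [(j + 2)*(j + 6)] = 2*j + 8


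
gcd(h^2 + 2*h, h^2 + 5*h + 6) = h + 2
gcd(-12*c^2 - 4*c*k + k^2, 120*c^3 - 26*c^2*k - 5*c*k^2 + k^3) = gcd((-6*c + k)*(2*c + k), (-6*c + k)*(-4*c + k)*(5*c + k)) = 6*c - k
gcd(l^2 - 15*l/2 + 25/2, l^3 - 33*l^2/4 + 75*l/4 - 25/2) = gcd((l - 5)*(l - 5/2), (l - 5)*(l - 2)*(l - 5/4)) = l - 5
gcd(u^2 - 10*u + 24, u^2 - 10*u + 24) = u^2 - 10*u + 24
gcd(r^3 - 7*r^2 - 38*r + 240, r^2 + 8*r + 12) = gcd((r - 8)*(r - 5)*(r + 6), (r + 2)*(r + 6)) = r + 6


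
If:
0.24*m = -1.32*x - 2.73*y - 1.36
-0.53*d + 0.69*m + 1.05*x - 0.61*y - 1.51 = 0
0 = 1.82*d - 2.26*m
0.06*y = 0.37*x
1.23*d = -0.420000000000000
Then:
No Solution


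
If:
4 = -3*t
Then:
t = -4/3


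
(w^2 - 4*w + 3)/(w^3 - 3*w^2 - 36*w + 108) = (w - 1)/(w^2 - 36)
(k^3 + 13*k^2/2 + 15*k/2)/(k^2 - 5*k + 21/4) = 2*k*(2*k^2 + 13*k + 15)/(4*k^2 - 20*k + 21)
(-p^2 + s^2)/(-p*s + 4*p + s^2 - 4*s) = (p + s)/(s - 4)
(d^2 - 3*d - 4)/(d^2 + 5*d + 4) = (d - 4)/(d + 4)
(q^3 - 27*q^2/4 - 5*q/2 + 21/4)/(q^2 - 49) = (4*q^2 + q - 3)/(4*(q + 7))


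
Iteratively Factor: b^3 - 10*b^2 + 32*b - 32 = (b - 4)*(b^2 - 6*b + 8) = (b - 4)*(b - 2)*(b - 4)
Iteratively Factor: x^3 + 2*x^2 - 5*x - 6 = (x + 3)*(x^2 - x - 2) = (x + 1)*(x + 3)*(x - 2)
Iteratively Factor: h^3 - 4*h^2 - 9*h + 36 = (h - 3)*(h^2 - h - 12) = (h - 3)*(h + 3)*(h - 4)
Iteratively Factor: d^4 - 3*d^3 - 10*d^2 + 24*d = (d - 2)*(d^3 - d^2 - 12*d) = (d - 2)*(d + 3)*(d^2 - 4*d) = (d - 4)*(d - 2)*(d + 3)*(d)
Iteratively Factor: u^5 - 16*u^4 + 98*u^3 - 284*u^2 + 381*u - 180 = (u - 5)*(u^4 - 11*u^3 + 43*u^2 - 69*u + 36) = (u - 5)*(u - 3)*(u^3 - 8*u^2 + 19*u - 12) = (u - 5)*(u - 3)*(u - 1)*(u^2 - 7*u + 12) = (u - 5)*(u - 4)*(u - 3)*(u - 1)*(u - 3)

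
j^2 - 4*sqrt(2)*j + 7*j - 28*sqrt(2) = (j + 7)*(j - 4*sqrt(2))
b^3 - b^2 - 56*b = b*(b - 8)*(b + 7)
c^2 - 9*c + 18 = (c - 6)*(c - 3)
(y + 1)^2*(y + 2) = y^3 + 4*y^2 + 5*y + 2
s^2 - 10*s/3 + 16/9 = (s - 8/3)*(s - 2/3)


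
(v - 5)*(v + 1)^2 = v^3 - 3*v^2 - 9*v - 5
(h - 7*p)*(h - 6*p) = h^2 - 13*h*p + 42*p^2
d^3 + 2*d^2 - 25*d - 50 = (d - 5)*(d + 2)*(d + 5)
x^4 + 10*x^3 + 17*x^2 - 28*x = x*(x - 1)*(x + 4)*(x + 7)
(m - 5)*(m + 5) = m^2 - 25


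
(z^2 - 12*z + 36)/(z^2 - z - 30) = (z - 6)/(z + 5)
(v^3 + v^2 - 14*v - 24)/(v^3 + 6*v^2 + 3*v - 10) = (v^2 - v - 12)/(v^2 + 4*v - 5)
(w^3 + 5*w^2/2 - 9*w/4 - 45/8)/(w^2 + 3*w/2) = w + 1 - 15/(4*w)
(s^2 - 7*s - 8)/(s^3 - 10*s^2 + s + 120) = (s + 1)/(s^2 - 2*s - 15)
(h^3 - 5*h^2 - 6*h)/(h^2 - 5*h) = (h^2 - 5*h - 6)/(h - 5)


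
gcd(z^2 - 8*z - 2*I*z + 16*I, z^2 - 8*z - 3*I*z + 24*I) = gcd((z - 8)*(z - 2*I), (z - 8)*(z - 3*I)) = z - 8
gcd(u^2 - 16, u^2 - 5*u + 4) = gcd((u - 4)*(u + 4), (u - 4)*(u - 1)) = u - 4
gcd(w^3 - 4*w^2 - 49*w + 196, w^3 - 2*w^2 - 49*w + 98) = w^2 - 49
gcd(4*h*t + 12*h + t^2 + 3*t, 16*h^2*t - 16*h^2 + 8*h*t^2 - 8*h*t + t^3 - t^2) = 4*h + t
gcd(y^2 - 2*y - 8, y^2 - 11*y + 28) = y - 4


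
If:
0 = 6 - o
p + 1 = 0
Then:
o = 6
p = -1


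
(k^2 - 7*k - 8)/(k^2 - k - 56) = (k + 1)/(k + 7)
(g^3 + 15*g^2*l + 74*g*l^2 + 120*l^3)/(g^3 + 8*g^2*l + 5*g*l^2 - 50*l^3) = (g^2 + 10*g*l + 24*l^2)/(g^2 + 3*g*l - 10*l^2)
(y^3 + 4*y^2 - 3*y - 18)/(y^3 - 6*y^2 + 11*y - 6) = (y^2 + 6*y + 9)/(y^2 - 4*y + 3)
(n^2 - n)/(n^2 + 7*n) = (n - 1)/(n + 7)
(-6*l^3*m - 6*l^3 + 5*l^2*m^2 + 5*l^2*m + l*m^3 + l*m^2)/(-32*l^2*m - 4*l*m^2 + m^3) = l*(6*l^2*m + 6*l^2 - 5*l*m^2 - 5*l*m - m^3 - m^2)/(m*(32*l^2 + 4*l*m - m^2))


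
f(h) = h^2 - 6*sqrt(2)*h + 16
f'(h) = 2*h - 6*sqrt(2)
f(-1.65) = 32.72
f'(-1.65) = -11.79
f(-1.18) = 27.41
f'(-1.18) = -10.85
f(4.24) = -2.00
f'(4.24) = -0.00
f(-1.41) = 29.95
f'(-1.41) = -11.31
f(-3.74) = 61.72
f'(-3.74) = -15.97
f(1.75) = 4.21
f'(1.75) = -4.99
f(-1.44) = 30.29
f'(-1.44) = -11.37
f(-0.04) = 16.34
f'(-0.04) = -8.57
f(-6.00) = 102.91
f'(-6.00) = -20.49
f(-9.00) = 173.37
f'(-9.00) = -26.49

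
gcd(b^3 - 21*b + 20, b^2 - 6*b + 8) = b - 4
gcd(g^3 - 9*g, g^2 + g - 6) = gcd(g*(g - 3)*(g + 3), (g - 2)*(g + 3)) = g + 3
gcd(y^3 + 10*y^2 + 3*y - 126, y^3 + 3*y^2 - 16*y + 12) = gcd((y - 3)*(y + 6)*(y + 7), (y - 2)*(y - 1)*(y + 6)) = y + 6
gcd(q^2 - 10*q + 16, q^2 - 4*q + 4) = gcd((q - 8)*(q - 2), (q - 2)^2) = q - 2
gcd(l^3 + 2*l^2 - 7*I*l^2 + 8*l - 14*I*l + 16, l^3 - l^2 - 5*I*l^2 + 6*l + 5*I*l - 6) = l + I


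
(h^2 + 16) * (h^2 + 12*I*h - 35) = h^4 + 12*I*h^3 - 19*h^2 + 192*I*h - 560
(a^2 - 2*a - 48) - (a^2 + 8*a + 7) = -10*a - 55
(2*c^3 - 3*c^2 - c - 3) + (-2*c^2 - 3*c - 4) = 2*c^3 - 5*c^2 - 4*c - 7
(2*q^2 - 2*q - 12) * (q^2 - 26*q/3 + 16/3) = 2*q^4 - 58*q^3/3 + 16*q^2 + 280*q/3 - 64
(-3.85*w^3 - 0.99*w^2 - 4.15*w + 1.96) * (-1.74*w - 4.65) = 6.699*w^4 + 19.6251*w^3 + 11.8245*w^2 + 15.8871*w - 9.114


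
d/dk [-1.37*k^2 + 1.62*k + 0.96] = 1.62 - 2.74*k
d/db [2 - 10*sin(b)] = -10*cos(b)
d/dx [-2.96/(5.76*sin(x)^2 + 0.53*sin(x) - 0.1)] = (34.0992*sin(x) + 1.5688)*cos(x)/(5.76*sin(x)^2 + 0.53*sin(x) - 0.1)^2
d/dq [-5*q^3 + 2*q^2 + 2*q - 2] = -15*q^2 + 4*q + 2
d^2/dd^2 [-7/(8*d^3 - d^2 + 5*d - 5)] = 14*((24*d - 1)*(8*d^3 - d^2 + 5*d - 5) - (24*d^2 - 2*d + 5)^2)/(8*d^3 - d^2 + 5*d - 5)^3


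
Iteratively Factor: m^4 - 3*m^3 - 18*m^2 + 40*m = (m - 5)*(m^3 + 2*m^2 - 8*m) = (m - 5)*(m + 4)*(m^2 - 2*m) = m*(m - 5)*(m + 4)*(m - 2)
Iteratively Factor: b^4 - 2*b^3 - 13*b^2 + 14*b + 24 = (b + 1)*(b^3 - 3*b^2 - 10*b + 24) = (b + 1)*(b + 3)*(b^2 - 6*b + 8) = (b - 4)*(b + 1)*(b + 3)*(b - 2)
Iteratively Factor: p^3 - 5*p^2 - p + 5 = (p - 5)*(p^2 - 1) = (p - 5)*(p + 1)*(p - 1)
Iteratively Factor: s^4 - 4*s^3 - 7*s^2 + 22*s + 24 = (s + 1)*(s^3 - 5*s^2 - 2*s + 24) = (s - 3)*(s + 1)*(s^2 - 2*s - 8) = (s - 4)*(s - 3)*(s + 1)*(s + 2)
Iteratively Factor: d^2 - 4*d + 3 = (d - 1)*(d - 3)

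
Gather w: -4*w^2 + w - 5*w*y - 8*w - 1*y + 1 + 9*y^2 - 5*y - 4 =-4*w^2 + w*(-5*y - 7) + 9*y^2 - 6*y - 3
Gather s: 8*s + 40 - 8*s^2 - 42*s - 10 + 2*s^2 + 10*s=-6*s^2 - 24*s + 30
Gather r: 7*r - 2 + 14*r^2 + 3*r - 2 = 14*r^2 + 10*r - 4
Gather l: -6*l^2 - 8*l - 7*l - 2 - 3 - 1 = -6*l^2 - 15*l - 6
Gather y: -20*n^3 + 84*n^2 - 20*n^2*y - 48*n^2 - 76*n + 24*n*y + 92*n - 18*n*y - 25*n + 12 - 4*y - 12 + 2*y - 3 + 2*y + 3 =-20*n^3 + 36*n^2 - 9*n + y*(-20*n^2 + 6*n)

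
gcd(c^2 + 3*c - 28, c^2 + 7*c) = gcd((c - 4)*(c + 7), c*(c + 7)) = c + 7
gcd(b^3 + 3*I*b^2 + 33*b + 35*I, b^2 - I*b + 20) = b - 5*I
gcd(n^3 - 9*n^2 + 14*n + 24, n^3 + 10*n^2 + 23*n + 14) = n + 1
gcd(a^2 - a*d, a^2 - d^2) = a - d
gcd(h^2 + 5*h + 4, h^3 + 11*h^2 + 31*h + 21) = h + 1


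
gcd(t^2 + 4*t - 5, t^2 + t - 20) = t + 5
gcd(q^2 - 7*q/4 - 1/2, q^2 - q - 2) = q - 2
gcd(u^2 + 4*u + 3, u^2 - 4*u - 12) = 1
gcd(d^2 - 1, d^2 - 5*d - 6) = d + 1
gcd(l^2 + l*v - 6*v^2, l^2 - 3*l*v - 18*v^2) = l + 3*v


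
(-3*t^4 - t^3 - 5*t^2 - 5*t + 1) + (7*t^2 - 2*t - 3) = -3*t^4 - t^3 + 2*t^2 - 7*t - 2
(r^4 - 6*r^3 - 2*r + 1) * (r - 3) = r^5 - 9*r^4 + 18*r^3 - 2*r^2 + 7*r - 3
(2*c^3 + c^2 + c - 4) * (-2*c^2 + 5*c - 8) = -4*c^5 + 8*c^4 - 13*c^3 + 5*c^2 - 28*c + 32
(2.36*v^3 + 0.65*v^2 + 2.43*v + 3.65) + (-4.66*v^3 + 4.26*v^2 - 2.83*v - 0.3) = -2.3*v^3 + 4.91*v^2 - 0.4*v + 3.35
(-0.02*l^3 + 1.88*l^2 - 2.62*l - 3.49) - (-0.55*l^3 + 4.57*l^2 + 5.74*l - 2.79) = 0.53*l^3 - 2.69*l^2 - 8.36*l - 0.7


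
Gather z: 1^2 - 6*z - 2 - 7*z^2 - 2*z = -7*z^2 - 8*z - 1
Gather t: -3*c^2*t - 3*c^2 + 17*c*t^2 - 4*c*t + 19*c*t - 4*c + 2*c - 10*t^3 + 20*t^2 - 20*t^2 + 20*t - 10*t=-3*c^2 + 17*c*t^2 - 2*c - 10*t^3 + t*(-3*c^2 + 15*c + 10)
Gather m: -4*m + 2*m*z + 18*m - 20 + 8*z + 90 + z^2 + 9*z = m*(2*z + 14) + z^2 + 17*z + 70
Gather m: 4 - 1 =3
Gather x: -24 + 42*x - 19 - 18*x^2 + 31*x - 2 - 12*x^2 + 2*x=-30*x^2 + 75*x - 45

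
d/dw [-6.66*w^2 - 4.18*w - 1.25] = -13.32*w - 4.18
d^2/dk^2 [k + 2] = 0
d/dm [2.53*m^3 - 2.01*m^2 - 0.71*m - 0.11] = 7.59*m^2 - 4.02*m - 0.71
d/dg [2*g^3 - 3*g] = 6*g^2 - 3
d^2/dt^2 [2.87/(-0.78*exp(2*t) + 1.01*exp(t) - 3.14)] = (-2.87*(1.56*exp(t) - 1.01)*(3.12*exp(t) - 2.02)*exp(t) + (8.9544*exp(t) - 2.8987)*(0.78*exp(2*t) - 1.01*exp(t) + 3.14))*exp(t)/(0.78*exp(2*t) - 1.01*exp(t) + 3.14)^3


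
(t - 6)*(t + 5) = t^2 - t - 30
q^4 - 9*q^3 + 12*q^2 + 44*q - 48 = (q - 6)*(q - 4)*(q - 1)*(q + 2)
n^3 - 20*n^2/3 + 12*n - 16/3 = (n - 4)*(n - 2)*(n - 2/3)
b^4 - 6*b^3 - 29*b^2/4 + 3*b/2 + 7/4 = (b - 7)*(b - 1/2)*(b + 1/2)*(b + 1)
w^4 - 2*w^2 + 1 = (w - 1)^2*(w + 1)^2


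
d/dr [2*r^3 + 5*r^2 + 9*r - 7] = 6*r^2 + 10*r + 9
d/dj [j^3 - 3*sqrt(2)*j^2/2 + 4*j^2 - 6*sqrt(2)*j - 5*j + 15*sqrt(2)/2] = 3*j^2 - 3*sqrt(2)*j + 8*j - 6*sqrt(2) - 5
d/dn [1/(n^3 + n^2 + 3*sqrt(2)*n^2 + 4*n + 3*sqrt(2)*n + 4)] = (-3*n^2 - 6*sqrt(2)*n - 2*n - 3*sqrt(2) - 4)/(n^3 + n^2 + 3*sqrt(2)*n^2 + 4*n + 3*sqrt(2)*n + 4)^2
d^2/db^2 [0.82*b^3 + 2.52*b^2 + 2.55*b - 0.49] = 4.92*b + 5.04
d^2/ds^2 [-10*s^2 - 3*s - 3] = -20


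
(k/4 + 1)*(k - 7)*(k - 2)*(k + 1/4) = k^4/4 - 19*k^3/16 - 93*k^2/16 + 101*k/8 + 7/2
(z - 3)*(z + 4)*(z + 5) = z^3 + 6*z^2 - 7*z - 60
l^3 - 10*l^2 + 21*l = l*(l - 7)*(l - 3)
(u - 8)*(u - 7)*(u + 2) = u^3 - 13*u^2 + 26*u + 112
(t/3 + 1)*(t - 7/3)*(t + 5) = t^3/3 + 17*t^2/9 - 11*t/9 - 35/3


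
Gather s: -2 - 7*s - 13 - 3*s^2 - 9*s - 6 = -3*s^2 - 16*s - 21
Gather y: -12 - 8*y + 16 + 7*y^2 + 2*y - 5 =7*y^2 - 6*y - 1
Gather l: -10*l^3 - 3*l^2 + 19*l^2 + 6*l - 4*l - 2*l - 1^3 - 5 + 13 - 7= -10*l^3 + 16*l^2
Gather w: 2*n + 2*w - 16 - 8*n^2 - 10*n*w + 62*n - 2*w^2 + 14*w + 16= -8*n^2 + 64*n - 2*w^2 + w*(16 - 10*n)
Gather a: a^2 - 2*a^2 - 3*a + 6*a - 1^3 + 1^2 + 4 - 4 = -a^2 + 3*a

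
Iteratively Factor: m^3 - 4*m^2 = (m - 4)*(m^2) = m*(m - 4)*(m)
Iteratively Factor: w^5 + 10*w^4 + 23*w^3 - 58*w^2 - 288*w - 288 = (w + 3)*(w^4 + 7*w^3 + 2*w^2 - 64*w - 96) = (w - 3)*(w + 3)*(w^3 + 10*w^2 + 32*w + 32) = (w - 3)*(w + 3)*(w + 4)*(w^2 + 6*w + 8) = (w - 3)*(w + 2)*(w + 3)*(w + 4)*(w + 4)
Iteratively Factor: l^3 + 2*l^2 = (l)*(l^2 + 2*l) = l*(l + 2)*(l)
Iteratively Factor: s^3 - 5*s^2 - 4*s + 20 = (s - 2)*(s^2 - 3*s - 10) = (s - 2)*(s + 2)*(s - 5)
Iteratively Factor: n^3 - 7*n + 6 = (n - 1)*(n^2 + n - 6) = (n - 2)*(n - 1)*(n + 3)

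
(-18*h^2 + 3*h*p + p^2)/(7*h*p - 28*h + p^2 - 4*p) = (-18*h^2 + 3*h*p + p^2)/(7*h*p - 28*h + p^2 - 4*p)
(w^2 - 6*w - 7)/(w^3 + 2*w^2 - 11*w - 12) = (w - 7)/(w^2 + w - 12)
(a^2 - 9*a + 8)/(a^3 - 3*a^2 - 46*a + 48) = 1/(a + 6)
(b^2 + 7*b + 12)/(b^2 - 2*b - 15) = (b + 4)/(b - 5)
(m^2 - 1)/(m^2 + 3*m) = (m^2 - 1)/(m*(m + 3))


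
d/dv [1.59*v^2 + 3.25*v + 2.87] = 3.18*v + 3.25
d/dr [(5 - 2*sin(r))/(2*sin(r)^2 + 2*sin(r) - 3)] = 4*(sin(r)^2 - 5*sin(r) - 1)*cos(r)/(2*sin(r) - cos(2*r) - 2)^2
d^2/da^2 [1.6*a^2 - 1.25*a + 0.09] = 3.20000000000000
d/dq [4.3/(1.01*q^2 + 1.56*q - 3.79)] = (-8.686*q - 6.708)/(1.01*q^2 + 1.56*q - 3.79)^2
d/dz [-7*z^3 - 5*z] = -21*z^2 - 5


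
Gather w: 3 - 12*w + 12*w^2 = 12*w^2 - 12*w + 3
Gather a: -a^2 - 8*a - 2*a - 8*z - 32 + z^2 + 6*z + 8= -a^2 - 10*a + z^2 - 2*z - 24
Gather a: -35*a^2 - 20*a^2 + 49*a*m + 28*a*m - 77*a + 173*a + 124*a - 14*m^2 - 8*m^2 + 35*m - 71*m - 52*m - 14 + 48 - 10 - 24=-55*a^2 + a*(77*m + 220) - 22*m^2 - 88*m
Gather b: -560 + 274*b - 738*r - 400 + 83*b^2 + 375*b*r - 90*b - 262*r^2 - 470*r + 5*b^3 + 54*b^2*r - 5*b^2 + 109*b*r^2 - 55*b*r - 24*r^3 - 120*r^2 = 5*b^3 + b^2*(54*r + 78) + b*(109*r^2 + 320*r + 184) - 24*r^3 - 382*r^2 - 1208*r - 960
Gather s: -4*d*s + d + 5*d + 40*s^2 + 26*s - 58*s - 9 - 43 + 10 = 6*d + 40*s^2 + s*(-4*d - 32) - 42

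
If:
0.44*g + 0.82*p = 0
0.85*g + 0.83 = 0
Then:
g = -0.98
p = 0.52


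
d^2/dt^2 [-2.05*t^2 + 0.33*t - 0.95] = -4.10000000000000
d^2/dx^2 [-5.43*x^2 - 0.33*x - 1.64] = -10.8600000000000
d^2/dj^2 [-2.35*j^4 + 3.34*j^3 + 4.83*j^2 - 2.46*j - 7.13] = -28.2*j^2 + 20.04*j + 9.66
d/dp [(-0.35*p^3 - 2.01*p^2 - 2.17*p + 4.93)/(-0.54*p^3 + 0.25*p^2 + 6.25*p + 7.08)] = (-1.1729*p^4 - 6.7186*p^3 - 11.4674*p^2 - 30.9266*p - 46.1761)/(0.2916*p^6 - 0.27*p^5 - 6.6875*p^4 - 4.5214*p^3 + 42.6025*p^2 + 88.5*p + 50.1264)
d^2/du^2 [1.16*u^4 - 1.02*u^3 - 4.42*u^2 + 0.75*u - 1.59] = 13.92*u^2 - 6.12*u - 8.84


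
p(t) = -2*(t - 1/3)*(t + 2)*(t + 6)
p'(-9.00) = -228.67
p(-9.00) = 392.00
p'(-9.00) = -228.67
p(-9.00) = 392.00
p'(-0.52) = -4.34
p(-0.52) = 13.84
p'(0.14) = -23.08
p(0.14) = 5.08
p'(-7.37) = -118.55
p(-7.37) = 113.35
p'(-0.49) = -5.08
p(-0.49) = 13.70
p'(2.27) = -119.20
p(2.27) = -136.78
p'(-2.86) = 19.96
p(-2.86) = -17.25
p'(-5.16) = -20.18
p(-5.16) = -29.16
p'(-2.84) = 20.03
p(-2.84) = -16.85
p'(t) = -2*(t - 1/3)*(t + 2) - 2*(t - 1/3)*(t + 6) - 2*(t + 2)*(t + 6) = -6*t^2 - 92*t/3 - 56/3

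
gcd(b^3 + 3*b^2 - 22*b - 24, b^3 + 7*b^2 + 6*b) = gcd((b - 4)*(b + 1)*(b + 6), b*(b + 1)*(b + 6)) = b^2 + 7*b + 6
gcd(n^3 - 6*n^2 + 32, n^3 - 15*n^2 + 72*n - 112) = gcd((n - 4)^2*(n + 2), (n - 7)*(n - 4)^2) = n^2 - 8*n + 16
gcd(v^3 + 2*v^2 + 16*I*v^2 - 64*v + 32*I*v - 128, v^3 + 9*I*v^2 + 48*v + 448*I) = v^2 + 16*I*v - 64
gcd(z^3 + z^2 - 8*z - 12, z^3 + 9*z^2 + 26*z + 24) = z + 2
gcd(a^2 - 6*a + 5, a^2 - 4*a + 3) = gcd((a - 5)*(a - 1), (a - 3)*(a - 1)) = a - 1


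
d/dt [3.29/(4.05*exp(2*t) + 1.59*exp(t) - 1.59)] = (-26.649*exp(t) - 5.2311)*exp(t)/(4.05*exp(2*t) + 1.59*exp(t) - 1.59)^2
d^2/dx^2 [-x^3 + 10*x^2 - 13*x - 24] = 20 - 6*x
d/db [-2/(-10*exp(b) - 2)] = -5*exp(b)/(5*exp(b) + 1)^2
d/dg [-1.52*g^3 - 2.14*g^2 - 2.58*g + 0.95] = -4.56*g^2 - 4.28*g - 2.58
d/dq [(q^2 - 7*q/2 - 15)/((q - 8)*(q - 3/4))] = 84*(-q^2 + 8*q - 29)/(16*q^4 - 280*q^3 + 1417*q^2 - 1680*q + 576)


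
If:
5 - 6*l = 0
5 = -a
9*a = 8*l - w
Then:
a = -5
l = 5/6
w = 155/3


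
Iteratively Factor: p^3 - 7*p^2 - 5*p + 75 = (p - 5)*(p^2 - 2*p - 15) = (p - 5)*(p + 3)*(p - 5)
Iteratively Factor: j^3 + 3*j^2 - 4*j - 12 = (j + 2)*(j^2 + j - 6) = (j + 2)*(j + 3)*(j - 2)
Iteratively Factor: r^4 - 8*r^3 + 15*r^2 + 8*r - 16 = (r - 1)*(r^3 - 7*r^2 + 8*r + 16) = (r - 4)*(r - 1)*(r^2 - 3*r - 4) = (r - 4)*(r - 1)*(r + 1)*(r - 4)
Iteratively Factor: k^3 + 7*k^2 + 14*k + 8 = (k + 2)*(k^2 + 5*k + 4) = (k + 1)*(k + 2)*(k + 4)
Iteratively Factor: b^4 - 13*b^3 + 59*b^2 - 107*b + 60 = (b - 4)*(b^3 - 9*b^2 + 23*b - 15) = (b - 5)*(b - 4)*(b^2 - 4*b + 3) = (b - 5)*(b - 4)*(b - 3)*(b - 1)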